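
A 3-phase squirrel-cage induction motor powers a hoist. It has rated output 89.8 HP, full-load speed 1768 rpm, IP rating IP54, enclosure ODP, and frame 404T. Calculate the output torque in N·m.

362 N·m

P_out = 89.8 × 746 = 66991 W
ω = 2π × 1768/60 = 185.1 rad/s
τ = P_out/ω = 66991/185.1 = 362 N·m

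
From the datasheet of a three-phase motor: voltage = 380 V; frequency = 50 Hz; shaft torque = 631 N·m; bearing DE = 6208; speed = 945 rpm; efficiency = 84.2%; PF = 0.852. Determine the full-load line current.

ω = 2π×945/60 = 98.96 rad/s; P_out = τω = 631 × 98.96 = 62444 W
P_in = P_out / η = 62444 / 0.842 = 74162 W
I_L = P_in / (√3·V_L·cosφ) = 74162 / (1.732 × 380 × 0.852) = 132 A

132 A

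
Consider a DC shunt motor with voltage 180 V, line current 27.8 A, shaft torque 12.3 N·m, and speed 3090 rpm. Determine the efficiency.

79.5 %

ω = 2π × 3090/60 = 323.6 rad/s; P_out = τω = 12.3 × 323.6 = 3980 W
P_in = V·I = 180 × 27.8 = 5004 W
η = P_out / P_in = 3980 / 5004 = 0.795 = 79.5%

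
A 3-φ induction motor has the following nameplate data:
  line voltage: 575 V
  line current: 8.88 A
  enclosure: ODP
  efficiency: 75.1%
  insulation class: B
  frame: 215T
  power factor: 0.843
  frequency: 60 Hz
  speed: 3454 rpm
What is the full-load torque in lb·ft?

11.4 lb·ft

P_in = √3·V·I·cosφ = 1.732 × 575 × 8.88 × 0.843 = 7455 W
P_out = η·P_in = 0.751 × 7455 = 5599 W
n = 3454 rpm
ω = 2π×3454/60 = 361.7 rad/s
τ = P_out/ω = 5599/361.7 = 15.48 N·m
In lb·ft: 15.48/1.356 = 11.4 lb·ft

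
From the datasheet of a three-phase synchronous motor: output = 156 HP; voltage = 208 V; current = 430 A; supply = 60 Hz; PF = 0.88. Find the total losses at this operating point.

P_in = √3·V·I·cosφ = 1.732×208×430×0.88 = 136321 W
P_out = 156×746 = 116376 W
Losses = P_in − P_out = 136321 − 116376 = 19945 W

19.9 kW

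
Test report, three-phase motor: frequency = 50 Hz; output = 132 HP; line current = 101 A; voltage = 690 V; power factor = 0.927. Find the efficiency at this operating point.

88.0 %

P_out = 132 × 746 = 98472 W
P_in = √3·V_L·I_L·cosφ = 1.732 × 690 × 101 × 0.927 = 111892 W
η = P_out / P_in = 98472 / 111892 = 0.880 = 88.0%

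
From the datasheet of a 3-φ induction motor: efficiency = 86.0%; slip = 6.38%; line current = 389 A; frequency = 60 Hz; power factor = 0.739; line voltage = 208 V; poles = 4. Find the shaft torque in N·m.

505 N·m

P_in = √3·V·I·cosφ = 1.732 × 208 × 389 × 0.739 = 103563 W
P_out = η·P_in = 0.86 × 103563 = 89064 W
n_s = 120×60/4 = 1800 rpm; n = 1800×(1−0.0638) = 1685 rpm
ω = 2π×1685/60 = 176.5 rad/s
τ = P_out/ω = 89064/176.5 = 505 N·m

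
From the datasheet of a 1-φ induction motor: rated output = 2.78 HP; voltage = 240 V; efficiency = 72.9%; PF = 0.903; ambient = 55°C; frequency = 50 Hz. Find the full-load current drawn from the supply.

P_out = 2.78 × 746 = 2074 W
P_in = P_out / η = 2074 / 0.729 = 2845 W
I = P_in / (V·cosφ) = 2845 / (240 × 0.903) = 13.1 A

13.1 A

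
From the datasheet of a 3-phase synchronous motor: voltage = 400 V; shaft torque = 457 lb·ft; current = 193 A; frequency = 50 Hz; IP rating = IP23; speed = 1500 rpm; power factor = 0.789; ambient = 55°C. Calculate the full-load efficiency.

92.3 %

τ = 457 lb·ft × 1.356 = 619.7 N·m
ω = 2π × 1500/60 = 157.1 rad/s; P_out = τω = 619.7 × 157.1 = 97355 W
P_in = √3·V_L·I_L·cosφ = 1.732 × 400 × 193 × 0.789 = 105498 W
η = P_out / P_in = 97355 / 105498 = 0.923 = 92.3%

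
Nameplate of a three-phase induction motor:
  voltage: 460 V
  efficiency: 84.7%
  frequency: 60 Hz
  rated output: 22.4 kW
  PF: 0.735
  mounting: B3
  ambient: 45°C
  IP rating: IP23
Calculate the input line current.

45.2 A

P_out = 22.4 kW = 22400 W
P_in = P_out / η = 22400 / 0.847 = 26446 W
I_L = P_in / (√3·V_L·cosφ) = 26446 / (1.732 × 460 × 0.735) = 45.2 A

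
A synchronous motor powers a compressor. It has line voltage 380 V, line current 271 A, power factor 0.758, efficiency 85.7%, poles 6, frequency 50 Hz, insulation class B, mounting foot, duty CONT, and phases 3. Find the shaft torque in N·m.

1110 N·m

P_in = √3·V·I·cosφ = 1.732 × 380 × 271 × 0.758 = 135198 W
P_out = η·P_in = 0.857 × 135198 = 115865 W
n = n_s = 120×50/6 = 1000 rpm (synchronous)
ω = 2π×1000/60 = 104.7 rad/s
τ = P_out/ω = 115865/104.7 = 1110 N·m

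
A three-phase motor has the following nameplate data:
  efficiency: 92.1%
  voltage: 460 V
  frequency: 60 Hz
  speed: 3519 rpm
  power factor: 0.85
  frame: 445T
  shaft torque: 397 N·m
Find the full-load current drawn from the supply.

ω = 2π×3519/60 = 368.5 rad/s; P_out = τω = 397 × 368.5 = 146295 W
P_in = P_out / η = 146295 / 0.921 = 158844 W
I_L = P_in / (√3·V_L·cosφ) = 158844 / (1.732 × 460 × 0.85) = 235 A

235 A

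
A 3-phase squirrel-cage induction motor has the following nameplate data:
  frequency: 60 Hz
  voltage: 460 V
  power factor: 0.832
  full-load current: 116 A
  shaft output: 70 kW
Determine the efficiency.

P_out = 70 kW = 70000 W
P_in = √3·V_L·I_L·cosφ = 1.732 × 460 × 116 × 0.832 = 76893 W
η = P_out / P_in = 70000 / 76893 = 0.910 = 91.0%

91.0 %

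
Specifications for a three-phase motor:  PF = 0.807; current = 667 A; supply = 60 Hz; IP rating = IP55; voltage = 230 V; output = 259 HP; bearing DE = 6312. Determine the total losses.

P_in = √3·V·I·cosφ = 1.732×230×667×0.807 = 214425 W
P_out = 259×746 = 193214 W
Losses = P_in − P_out = 214425 − 193214 = 21211 W

21200 W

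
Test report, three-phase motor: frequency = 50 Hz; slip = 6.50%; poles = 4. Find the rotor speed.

n_s = 120f/p = 120×50/4 = 1500 rpm
n = n_s(1 − s) = 1500 × (1 − 0.065) = 1402 rpm

1402 rpm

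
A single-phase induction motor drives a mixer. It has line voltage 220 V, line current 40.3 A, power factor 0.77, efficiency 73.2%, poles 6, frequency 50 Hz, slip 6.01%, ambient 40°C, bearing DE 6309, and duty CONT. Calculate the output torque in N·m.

P_in = V·I·cosφ = 220 × 40.3 × 0.77 = 6827 W
P_out = η·P_in = 0.732 × 6827 = 4997 W
n_s = 120×50/6 = 1000 rpm; n = 1000×(1−0.0601) = 940 rpm
ω = 2π×940/60 = 98.44 rad/s
τ = P_out/ω = 4997/98.44 = 50.8 N·m

50.8 N·m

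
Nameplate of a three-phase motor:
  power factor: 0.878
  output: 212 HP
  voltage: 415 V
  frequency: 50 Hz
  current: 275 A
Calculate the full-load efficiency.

P_out = 212 × 746 = 158152 W
P_in = √3·V_L·I_L·cosφ = 1.732 × 415 × 275 × 0.878 = 173549 W
η = P_out / P_in = 158152 / 173549 = 0.911 = 91.1%

91.1 %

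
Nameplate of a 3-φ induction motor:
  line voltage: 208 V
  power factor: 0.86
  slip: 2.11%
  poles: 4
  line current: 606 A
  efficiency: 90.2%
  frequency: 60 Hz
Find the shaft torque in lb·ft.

P_in = √3·V·I·cosφ = 1.732 × 208 × 606 × 0.86 = 187751 W
P_out = η·P_in = 0.902 × 187751 = 169351 W
n_s = 120×60/4 = 1800 rpm; n = 1800×(1−0.0211) = 1762 rpm
ω = 2π×1762/60 = 184.5 rad/s
τ = P_out/ω = 169351/184.5 = 917.9 N·m
In lb·ft: 917.9/1.356 = 677 lb·ft

677 lb·ft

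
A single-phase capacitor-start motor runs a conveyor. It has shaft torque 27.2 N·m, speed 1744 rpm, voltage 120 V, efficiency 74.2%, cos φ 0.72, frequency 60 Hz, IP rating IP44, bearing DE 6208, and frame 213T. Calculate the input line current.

77.5 A

ω = 2π×1744/60 = 182.6 rad/s; P_out = τω = 27.2 × 182.6 = 4967 W
P_in = P_out / η = 4967 / 0.742 = 6694 W
I = P_in / (V·cosφ) = 6694 / (120 × 0.72) = 77.5 A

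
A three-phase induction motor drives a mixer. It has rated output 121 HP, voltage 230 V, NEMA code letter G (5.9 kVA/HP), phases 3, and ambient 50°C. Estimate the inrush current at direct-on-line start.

1790 A

S_LR = 5.9 × 121 = 713.9 kVA
I_LR = S_LR/(√3·V_L) = 713900/(1.732×230) = 1790 A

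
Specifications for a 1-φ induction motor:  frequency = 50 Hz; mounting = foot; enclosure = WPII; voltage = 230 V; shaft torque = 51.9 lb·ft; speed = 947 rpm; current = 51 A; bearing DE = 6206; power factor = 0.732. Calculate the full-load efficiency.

81.3 %

τ = 51.9 lb·ft × 1.356 = 70.38 N·m
ω = 2π × 947/60 = 99.17 rad/s; P_out = τω = 70.38 × 99.17 = 6980 W
P_in = V·I·cosφ = 230 × 51 × 0.732 = 8586 W
η = P_out / P_in = 6980 / 8586 = 0.813 = 81.3%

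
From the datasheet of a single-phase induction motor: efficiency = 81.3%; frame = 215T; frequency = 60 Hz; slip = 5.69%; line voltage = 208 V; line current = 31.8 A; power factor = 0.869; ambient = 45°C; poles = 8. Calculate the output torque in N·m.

P_in = V·I·cosφ = 208 × 31.8 × 0.869 = 5748 W
P_out = η·P_in = 0.813 × 5748 = 4673 W
n_s = 120×60/8 = 900 rpm; n = 900×(1−0.0569) = 849 rpm
ω = 2π×849/60 = 88.91 rad/s
τ = P_out/ω = 4673/88.91 = 52.6 N·m

52.6 N·m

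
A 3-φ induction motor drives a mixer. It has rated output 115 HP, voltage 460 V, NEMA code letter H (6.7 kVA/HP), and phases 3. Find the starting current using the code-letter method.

967 A

S_LR = 6.7 × 115 = 770.5 kVA
I_LR = S_LR/(√3·V_L) = 770500/(1.732×460) = 967 A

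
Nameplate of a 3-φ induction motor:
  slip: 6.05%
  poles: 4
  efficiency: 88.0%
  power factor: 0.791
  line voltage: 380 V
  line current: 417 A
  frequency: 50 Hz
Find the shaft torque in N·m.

1290 N·m

P_in = √3·V·I·cosφ = 1.732 × 380 × 417 × 0.791 = 217092 W
P_out = η·P_in = 0.88 × 217092 = 191041 W
n_s = 120×50/4 = 1500 rpm; n = 1500×(1−0.0605) = 1409 rpm
ω = 2π×1409/60 = 147.6 rad/s
τ = P_out/ω = 191041/147.6 = 1290 N·m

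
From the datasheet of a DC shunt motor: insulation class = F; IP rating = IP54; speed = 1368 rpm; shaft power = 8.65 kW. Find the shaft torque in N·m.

ω = 2π × 1368/60 = 143.3 rad/s
τ = P/ω = 8650/143.3 = 60.4 N·m

60.4 N·m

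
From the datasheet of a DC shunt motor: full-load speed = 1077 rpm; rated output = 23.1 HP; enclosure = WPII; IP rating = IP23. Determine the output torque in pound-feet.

113 lb·ft

P_out = 23.1 × 746 = 17233 W
ω = 2π × 1077/60 = 112.8 rad/s
τ = P_out/ω = 17233/112.8 = 152.8 N·m
In lb·ft: 152.8/1.356 = 113 lb·ft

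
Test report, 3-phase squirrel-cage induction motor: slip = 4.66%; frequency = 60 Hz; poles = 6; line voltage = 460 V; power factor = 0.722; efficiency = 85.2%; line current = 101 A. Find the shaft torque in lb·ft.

P_in = √3·V·I·cosφ = 1.732 × 460 × 101 × 0.722 = 58098 W
P_out = η·P_in = 0.852 × 58098 = 49499 W
n_s = 120×60/6 = 1200 rpm; n = 1200×(1−0.0466) = 1144 rpm
ω = 2π×1144/60 = 119.8 rad/s
τ = P_out/ω = 49499/119.8 = 413.2 N·m
In lb·ft: 413.2/1.356 = 305 lb·ft

305 lb·ft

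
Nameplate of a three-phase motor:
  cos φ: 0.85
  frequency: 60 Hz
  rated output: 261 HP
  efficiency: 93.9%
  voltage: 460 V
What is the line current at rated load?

306 A

P_out = 261 × 746 = 194706 W
P_in = P_out / η = 194706 / 0.939 = 207355 W
I_L = P_in / (√3·V_L·cosφ) = 207355 / (1.732 × 460 × 0.85) = 306 A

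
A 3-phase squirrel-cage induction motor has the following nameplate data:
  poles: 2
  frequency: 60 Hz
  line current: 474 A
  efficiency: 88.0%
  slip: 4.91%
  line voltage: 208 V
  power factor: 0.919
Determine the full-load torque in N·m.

P_in = √3·V·I·cosφ = 1.732 × 208 × 474 × 0.919 = 156930 W
P_out = η·P_in = 0.88 × 156930 = 138098 W
n_s = 120×60/2 = 3600 rpm; n = 3600×(1−0.0491) = 3423 rpm
ω = 2π×3423/60 = 358.5 rad/s
τ = P_out/ω = 138098/358.5 = 385 N·m

385 N·m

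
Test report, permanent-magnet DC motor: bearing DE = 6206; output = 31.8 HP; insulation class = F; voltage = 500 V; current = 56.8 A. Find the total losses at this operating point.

4680 W

P_in = V·I = 500×56.8 = 28400 W
P_out = 31.8×746 = 23723 W
Losses = P_in − P_out = 28400 − 23723 = 4677 W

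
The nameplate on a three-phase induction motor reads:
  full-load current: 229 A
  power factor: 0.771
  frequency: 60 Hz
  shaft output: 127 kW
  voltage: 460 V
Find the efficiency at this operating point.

P_out = 127 kW = 127000 W
P_in = √3·V_L·I_L·cosφ = 1.732 × 460 × 229 × 0.771 = 140668 W
η = P_out / P_in = 127000 / 140668 = 0.903 = 90.3%

90.3 %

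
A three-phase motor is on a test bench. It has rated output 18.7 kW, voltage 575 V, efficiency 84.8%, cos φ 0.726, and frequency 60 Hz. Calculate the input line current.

P_out = 18.7 kW = 18700 W
P_in = P_out / η = 18700 / 0.848 = 22052 W
I_L = P_in / (√3·V_L·cosφ) = 22052 / (1.732 × 575 × 0.726) = 30.5 A

30.5 A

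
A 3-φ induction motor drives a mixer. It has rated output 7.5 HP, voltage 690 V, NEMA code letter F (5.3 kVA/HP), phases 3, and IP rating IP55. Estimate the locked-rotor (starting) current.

S_LR = 5.3 × 7.5 = 39.75 kVA
I_LR = S_LR/(√3·V_L) = 39750/(1.732×690) = 33.3 A

33.3 A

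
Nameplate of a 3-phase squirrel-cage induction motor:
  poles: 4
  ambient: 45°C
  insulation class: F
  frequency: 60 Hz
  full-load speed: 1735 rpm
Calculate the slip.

n_s = 120f/p = 120×60/4 = 1800 rpm
s = (n_s − n)/n_s = (1800 − 1735)/1800 = 0.0361

3.61 %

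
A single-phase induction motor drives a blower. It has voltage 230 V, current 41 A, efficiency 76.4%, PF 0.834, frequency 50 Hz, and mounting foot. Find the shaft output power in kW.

P_in = V·I·cosφ = 230 × 41 × 0.834 = 7865 W
P_out = η·P_in = 0.764 × 7865 = 6009 W

6.01 kW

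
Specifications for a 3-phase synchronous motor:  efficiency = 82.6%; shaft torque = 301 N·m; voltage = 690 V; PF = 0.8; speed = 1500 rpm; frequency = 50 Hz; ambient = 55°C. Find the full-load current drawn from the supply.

ω = 2π×1500/60 = 157.1 rad/s; P_out = τω = 301 × 157.1 = 47287 W
P_in = P_out / η = 47287 / 0.826 = 57248 W
I_L = P_in / (√3·V_L·cosφ) = 57248 / (1.732 × 690 × 0.8) = 59.9 A

59.9 A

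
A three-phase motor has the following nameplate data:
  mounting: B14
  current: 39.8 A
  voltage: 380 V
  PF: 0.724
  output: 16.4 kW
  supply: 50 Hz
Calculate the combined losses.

P_in = √3·V·I·cosφ = 1.732×380×39.8×0.724 = 18965 W
P_out = 16400 W
Losses = P_in − P_out = 18965 − 16400 = 2565 W

2570 W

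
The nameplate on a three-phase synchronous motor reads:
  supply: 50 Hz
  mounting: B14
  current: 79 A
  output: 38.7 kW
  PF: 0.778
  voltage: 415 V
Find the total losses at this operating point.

P_in = √3·V·I·cosφ = 1.732×415×79×0.778 = 44178 W
P_out = 38700 W
Losses = P_in − P_out = 44178 − 38700 = 5478 W

5.48 kW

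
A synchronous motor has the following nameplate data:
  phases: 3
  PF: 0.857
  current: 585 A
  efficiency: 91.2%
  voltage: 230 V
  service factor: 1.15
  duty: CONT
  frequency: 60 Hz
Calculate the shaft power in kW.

P_in = √3·V·I·cosφ = 1.732 × 230 × 585 × 0.857 = 199716 W
P_out = η·P_in = 0.912 × 199716 = 182141 W

182 kW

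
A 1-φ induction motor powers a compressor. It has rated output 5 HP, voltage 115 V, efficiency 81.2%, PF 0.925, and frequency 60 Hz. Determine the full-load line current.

43.2 A

P_out = 5 × 746 = 3730 W
P_in = P_out / η = 3730 / 0.812 = 4594 W
I = P_in / (V·cosφ) = 4594 / (115 × 0.925) = 43.2 A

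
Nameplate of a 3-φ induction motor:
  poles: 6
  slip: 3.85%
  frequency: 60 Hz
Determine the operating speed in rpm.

n_s = 120f/p = 120×60/6 = 1200 rpm
n = n_s(1 − s) = 1200 × (1 − 0.0385) = 1154 rpm

1154 rpm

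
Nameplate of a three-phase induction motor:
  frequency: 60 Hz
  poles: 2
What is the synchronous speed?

3600 rpm

n_s = 120f/p = 120×60/2 = 3600 rpm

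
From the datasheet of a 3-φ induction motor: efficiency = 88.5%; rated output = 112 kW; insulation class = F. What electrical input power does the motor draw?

P_out = 112000 W
P_in = P_out/η = 112000/0.885 = 126554 W = 127 kW

127 kW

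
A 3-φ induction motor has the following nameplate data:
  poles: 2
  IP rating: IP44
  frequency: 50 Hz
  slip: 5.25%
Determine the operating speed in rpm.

2842 rpm

n_s = 120f/p = 120×50/2 = 3000 rpm
n = n_s(1 − s) = 3000 × (1 − 0.0525) = 2842 rpm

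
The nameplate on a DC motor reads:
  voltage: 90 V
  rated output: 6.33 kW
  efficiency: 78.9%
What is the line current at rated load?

P_out = 6.33 kW = 6330 W
P_in = P_out / η = 6330 / 0.789 = 8023 W
I = P_in / V = 8023 / 90 = 89.1 A

89.1 A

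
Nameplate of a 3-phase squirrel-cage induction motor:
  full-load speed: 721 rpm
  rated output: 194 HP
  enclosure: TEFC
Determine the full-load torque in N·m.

1920 N·m

P_out = 194 × 746 = 144724 W
ω = 2π × 721/60 = 75.5 rad/s
τ = P_out/ω = 144724/75.5 = 1920 N·m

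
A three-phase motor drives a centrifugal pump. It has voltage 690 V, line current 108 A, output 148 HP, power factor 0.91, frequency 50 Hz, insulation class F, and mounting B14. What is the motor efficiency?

P_out = 148 × 746 = 110408 W
P_in = √3·V_L·I_L·cosφ = 1.732 × 690 × 108 × 0.91 = 117452 W
η = P_out / P_in = 110408 / 117452 = 0.940 = 94.0%

94.0 %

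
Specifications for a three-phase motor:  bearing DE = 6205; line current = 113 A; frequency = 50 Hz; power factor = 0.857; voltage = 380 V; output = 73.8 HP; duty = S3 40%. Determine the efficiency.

P_out = 73.8 × 746 = 55055 W
P_in = √3·V_L·I_L·cosφ = 1.732 × 380 × 113 × 0.857 = 63737 W
η = P_out / P_in = 55055 / 63737 = 0.864 = 86.4%

86.4 %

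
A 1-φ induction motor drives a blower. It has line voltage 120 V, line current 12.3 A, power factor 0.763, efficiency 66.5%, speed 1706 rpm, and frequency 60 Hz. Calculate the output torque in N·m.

P_in = V·I·cosφ = 120 × 12.3 × 0.763 = 1126 W
P_out = η·P_in = 0.665 × 1126 = 749 W
n = 1706 rpm
ω = 2π×1706/60 = 178.7 rad/s
τ = P_out/ω = 749/178.7 = 4.19 N·m

4.19 N·m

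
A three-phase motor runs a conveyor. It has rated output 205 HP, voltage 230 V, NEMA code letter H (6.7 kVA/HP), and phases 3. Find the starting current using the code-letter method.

S_LR = 6.7 × 205 = 1373.5 kVA
I_LR = S_LR/(√3·V_L) = 1373500/(1.732×230) = 3450 A

3450 A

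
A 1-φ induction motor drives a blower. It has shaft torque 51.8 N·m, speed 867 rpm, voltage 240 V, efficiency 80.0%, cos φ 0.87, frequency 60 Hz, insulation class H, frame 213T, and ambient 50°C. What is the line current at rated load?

28.2 A

ω = 2π×867/60 = 90.79 rad/s; P_out = τω = 51.8 × 90.79 = 4703 W
P_in = P_out / η = 4703 / 0.800 = 5879 W
I = P_in / (V·cosφ) = 5879 / (240 × 0.87) = 28.2 A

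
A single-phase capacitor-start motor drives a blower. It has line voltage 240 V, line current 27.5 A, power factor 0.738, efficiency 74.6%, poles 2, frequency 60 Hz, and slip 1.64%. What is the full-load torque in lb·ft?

P_in = V·I·cosφ = 240 × 27.5 × 0.738 = 4871 W
P_out = η·P_in = 0.746 × 4871 = 3634 W
n_s = 120×60/2 = 3600 rpm; n = 3600×(1−0.0164) = 3541 rpm
ω = 2π×3541/60 = 370.8 rad/s
τ = P_out/ω = 3634/370.8 = 9.8 N·m
In lb·ft: 9.8/1.356 = 7.23 lb·ft

7.23 lb·ft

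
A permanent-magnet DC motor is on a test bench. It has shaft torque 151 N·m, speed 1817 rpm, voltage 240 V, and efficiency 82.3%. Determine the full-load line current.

ω = 2π×1817/60 = 190.3 rad/s; P_out = τω = 151 × 190.3 = 28735 W
P_in = P_out / η = 28735 / 0.823 = 34915 W
I = P_in / V = 34915 / 240 = 145 A

145 A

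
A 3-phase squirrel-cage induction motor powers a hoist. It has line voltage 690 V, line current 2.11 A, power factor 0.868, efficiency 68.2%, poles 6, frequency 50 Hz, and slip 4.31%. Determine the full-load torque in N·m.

P_in = √3·V·I·cosφ = 1.732 × 690 × 2.11 × 0.868 = 2189 W
P_out = η·P_in = 0.682 × 2189 = 1493 W
n_s = 120×50/6 = 1000 rpm; n = 1000×(1−0.0431) = 957 rpm
ω = 2π×957/60 = 100.2 rad/s
τ = P_out/ω = 1493/100.2 = 14.9 N·m

14.9 N·m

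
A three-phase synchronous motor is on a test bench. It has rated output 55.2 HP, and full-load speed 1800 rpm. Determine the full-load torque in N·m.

P_out = 55.2 × 746 = 41179 W
ω = 2π × 1800/60 = 188.5 rad/s
τ = P_out/ω = 41179/188.5 = 218 N·m

218 N·m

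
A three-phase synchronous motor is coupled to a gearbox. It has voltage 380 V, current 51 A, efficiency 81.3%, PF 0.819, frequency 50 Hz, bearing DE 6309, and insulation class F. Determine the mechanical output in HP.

30 HP

P_in = √3·V·I·cosφ = 1.732 × 380 × 51 × 0.819 = 27491 W
P_out = η·P_in = 0.813 × 27491 = 22350 W
= 22350/746 = 30 HP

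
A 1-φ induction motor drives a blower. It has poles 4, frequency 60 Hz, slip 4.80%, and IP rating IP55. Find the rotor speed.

n_s = 120f/p = 120×60/4 = 1800 rpm
n = n_s(1 − s) = 1800 × (1 − 0.048) = 1714 rpm

1714 rpm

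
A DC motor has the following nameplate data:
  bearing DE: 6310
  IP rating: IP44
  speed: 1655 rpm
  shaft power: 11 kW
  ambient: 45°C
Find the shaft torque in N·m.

ω = 2π × 1655/60 = 173.3 rad/s
τ = P/ω = 11000/173.3 = 63.5 N·m

63.5 N·m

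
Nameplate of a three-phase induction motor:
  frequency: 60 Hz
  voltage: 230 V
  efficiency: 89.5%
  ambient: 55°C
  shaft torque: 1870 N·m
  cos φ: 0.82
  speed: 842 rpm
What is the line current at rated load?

564 A

ω = 2π×842/60 = 88.17 rad/s; P_out = τω = 1870 × 88.17 = 164878 W
P_in = P_out / η = 164878 / 0.895 = 184221 W
I_L = P_in / (√3·V_L·cosφ) = 184221 / (1.732 × 230 × 0.82) = 564 A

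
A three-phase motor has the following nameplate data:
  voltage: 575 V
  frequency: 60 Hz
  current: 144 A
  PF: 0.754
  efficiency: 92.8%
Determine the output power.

P_in = √3·V·I·cosφ = 1.732 × 575 × 144 × 0.754 = 108131 W
P_out = η·P_in = 0.928 × 108131 = 100346 W

100 kW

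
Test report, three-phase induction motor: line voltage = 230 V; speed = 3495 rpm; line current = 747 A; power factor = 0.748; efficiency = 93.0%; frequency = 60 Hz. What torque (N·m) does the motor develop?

P_in = √3·V·I·cosφ = 1.732 × 230 × 747 × 0.748 = 222586 W
P_out = η·P_in = 0.93 × 222586 = 207005 W
n = 3495 rpm
ω = 2π×3495/60 = 366 rad/s
τ = P_out/ω = 207005/366 = 566 N·m

566 N·m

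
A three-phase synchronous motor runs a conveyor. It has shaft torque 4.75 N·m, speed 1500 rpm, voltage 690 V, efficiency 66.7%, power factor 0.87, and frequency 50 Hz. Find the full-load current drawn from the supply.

1.08 A

ω = 2π×1500/60 = 157.1 rad/s; P_out = τω = 4.75 × 157.1 = 746 W
P_in = P_out / η = 746 / 0.667 = 1118 W
I_L = P_in / (√3·V_L·cosφ) = 1118 / (1.732 × 690 × 0.87) = 1.08 A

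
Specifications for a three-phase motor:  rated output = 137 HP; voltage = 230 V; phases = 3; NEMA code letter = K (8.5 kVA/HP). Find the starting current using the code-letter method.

S_LR = 8.5 × 137 = 1164.5 kVA
I_LR = S_LR/(√3·V_L) = 1164500/(1.732×230) = 2920 A

2920 A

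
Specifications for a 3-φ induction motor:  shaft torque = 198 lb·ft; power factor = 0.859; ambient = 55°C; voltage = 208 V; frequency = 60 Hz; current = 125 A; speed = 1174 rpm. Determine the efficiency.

τ = 198 lb·ft × 1.356 = 268.5 N·m
ω = 2π × 1174/60 = 122.9 rad/s; P_out = τω = 268.5 × 122.9 = 32999 W
P_in = √3·V_L·I_L·cosφ = 1.732 × 208 × 125 × 0.859 = 38682 W
η = P_out / P_in = 32999 / 38682 = 0.853 = 85.3%

85.3 %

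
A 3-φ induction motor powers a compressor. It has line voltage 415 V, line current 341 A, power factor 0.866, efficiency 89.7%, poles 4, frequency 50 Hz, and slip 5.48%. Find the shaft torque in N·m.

P_in = √3·V·I·cosφ = 1.732 × 415 × 341 × 0.866 = 212260 W
P_out = η·P_in = 0.897 × 212260 = 190397 W
n_s = 120×50/4 = 1500 rpm; n = 1500×(1−0.0548) = 1418 rpm
ω = 2π×1418/60 = 148.5 rad/s
τ = P_out/ω = 190397/148.5 = 1280 N·m

1280 N·m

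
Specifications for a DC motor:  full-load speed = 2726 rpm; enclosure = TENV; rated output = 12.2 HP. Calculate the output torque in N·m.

31.9 N·m

P_out = 12.2 × 746 = 9101 W
ω = 2π × 2726/60 = 285.5 rad/s
τ = P_out/ω = 9101/285.5 = 31.9 N·m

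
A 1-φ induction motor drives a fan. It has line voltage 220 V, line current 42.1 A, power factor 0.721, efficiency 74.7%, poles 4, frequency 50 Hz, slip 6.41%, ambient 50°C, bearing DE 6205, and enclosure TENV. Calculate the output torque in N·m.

33.9 N·m

P_in = V·I·cosφ = 220 × 42.1 × 0.721 = 6678 W
P_out = η·P_in = 0.747 × 6678 = 4988 W
n_s = 120×50/4 = 1500 rpm; n = 1500×(1−0.0641) = 1404 rpm
ω = 2π×1404/60 = 147 rad/s
τ = P_out/ω = 4988/147 = 33.9 N·m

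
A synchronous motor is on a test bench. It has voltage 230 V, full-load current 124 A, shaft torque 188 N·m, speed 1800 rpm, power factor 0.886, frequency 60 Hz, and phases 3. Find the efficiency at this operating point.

ω = 2π × 1800/60 = 188.5 rad/s; P_out = τω = 188 × 188.5 = 35438 W
P_in = √3·V_L·I_L·cosφ = 1.732 × 230 × 124 × 0.886 = 43765 W
η = P_out / P_in = 35438 / 43765 = 0.810 = 81.0%

81.0 %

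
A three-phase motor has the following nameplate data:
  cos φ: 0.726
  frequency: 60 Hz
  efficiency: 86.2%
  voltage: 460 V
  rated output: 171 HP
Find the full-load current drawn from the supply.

256 A

P_out = 171 × 746 = 127566 W
P_in = P_out / η = 127566 / 0.862 = 147988 W
I_L = P_in / (√3·V_L·cosφ) = 147988 / (1.732 × 460 × 0.726) = 256 A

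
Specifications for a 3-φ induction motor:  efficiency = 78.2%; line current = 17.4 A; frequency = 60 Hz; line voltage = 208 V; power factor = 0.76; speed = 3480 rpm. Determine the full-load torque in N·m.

P_in = √3·V·I·cosφ = 1.732 × 208 × 17.4 × 0.76 = 4764 W
P_out = η·P_in = 0.782 × 4764 = 3725 W
n = 3480 rpm
ω = 2π×3480/60 = 364.4 rad/s
τ = P_out/ω = 3725/364.4 = 10.2 N·m

10.2 N·m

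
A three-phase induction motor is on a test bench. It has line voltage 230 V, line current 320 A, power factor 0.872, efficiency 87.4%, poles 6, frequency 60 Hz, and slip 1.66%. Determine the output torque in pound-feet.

P_in = √3·V·I·cosφ = 1.732 × 230 × 320 × 0.872 = 111158 W
P_out = η·P_in = 0.874 × 111158 = 97152 W
n_s = 120×60/6 = 1200 rpm; n = 1200×(1−0.0166) = 1180 rpm
ω = 2π×1180/60 = 123.6 rad/s
τ = P_out/ω = 97152/123.6 = 786 N·m
In lb·ft: 786/1.356 = 580 lb·ft

580 lb·ft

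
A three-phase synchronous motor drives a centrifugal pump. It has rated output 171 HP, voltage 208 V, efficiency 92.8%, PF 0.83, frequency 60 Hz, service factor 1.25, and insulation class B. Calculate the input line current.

460 A

P_out = 171 × 746 = 127566 W
P_in = P_out / η = 127566 / 0.928 = 137463 W
I_L = P_in / (√3·V_L·cosφ) = 137463 / (1.732 × 208 × 0.83) = 460 A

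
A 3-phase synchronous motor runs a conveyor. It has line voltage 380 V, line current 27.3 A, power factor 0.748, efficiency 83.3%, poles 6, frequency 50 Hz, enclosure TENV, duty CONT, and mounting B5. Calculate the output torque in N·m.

P_in = √3·V·I·cosφ = 1.732 × 380 × 27.3 × 0.748 = 13440 W
P_out = η·P_in = 0.833 × 13440 = 11196 W
n = n_s = 120×50/6 = 1000 rpm (synchronous)
ω = 2π×1000/60 = 104.7 rad/s
τ = P_out/ω = 11196/104.7 = 107 N·m

107 N·m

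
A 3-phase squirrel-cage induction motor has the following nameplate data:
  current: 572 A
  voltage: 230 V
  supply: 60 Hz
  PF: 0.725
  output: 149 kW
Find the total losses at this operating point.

16200 W

P_in = √3·V·I·cosφ = 1.732×230×572×0.725 = 165200 W
P_out = 149000 W
Losses = P_in − P_out = 165200 − 149000 = 16200 W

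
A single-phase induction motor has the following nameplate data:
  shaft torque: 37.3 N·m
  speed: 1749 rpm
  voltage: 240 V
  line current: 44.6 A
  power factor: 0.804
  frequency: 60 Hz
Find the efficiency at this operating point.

ω = 2π × 1749/60 = 183.2 rad/s; P_out = τω = 37.3 × 183.2 = 6833 W
P_in = V·I·cosφ = 240 × 44.6 × 0.804 = 8606 W
η = P_out / P_in = 6833 / 8606 = 0.794 = 79.4%

79.4 %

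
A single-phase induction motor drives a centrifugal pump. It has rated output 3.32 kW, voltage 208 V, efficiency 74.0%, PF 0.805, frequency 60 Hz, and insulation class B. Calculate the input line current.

P_out = 3.32 kW = 3320 W
P_in = P_out / η = 3320 / 0.740 = 4486 W
I = P_in / (V·cosφ) = 4486 / (208 × 0.805) = 26.8 A

26.8 A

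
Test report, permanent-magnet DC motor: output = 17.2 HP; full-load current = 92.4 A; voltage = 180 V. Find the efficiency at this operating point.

77.1 %

P_out = 17.2 × 746 = 12831 W
P_in = V·I = 180 × 92.4 = 16632 W
η = P_out / P_in = 12831 / 16632 = 0.771 = 77.1%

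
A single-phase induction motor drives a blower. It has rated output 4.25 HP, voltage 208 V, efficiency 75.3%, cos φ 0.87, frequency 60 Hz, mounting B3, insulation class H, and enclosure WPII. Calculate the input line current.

P_out = 4.25 × 746 = 3171 W
P_in = P_out / η = 3171 / 0.753 = 4211 W
I = P_in / (V·cosφ) = 4211 / (208 × 0.87) = 23.3 A

23.3 A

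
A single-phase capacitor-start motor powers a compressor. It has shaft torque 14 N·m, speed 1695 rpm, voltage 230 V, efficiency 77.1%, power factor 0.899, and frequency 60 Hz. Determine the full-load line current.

15.6 A

ω = 2π×1695/60 = 177.5 rad/s; P_out = τω = 14 × 177.5 = 2485 W
P_in = P_out / η = 2485 / 0.771 = 3223 W
I = P_in / (V·cosφ) = 3223 / (230 × 0.899) = 15.6 A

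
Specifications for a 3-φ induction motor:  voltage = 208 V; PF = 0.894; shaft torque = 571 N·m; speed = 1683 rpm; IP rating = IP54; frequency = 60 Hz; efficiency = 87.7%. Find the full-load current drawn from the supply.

ω = 2π×1683/60 = 176.2 rad/s; P_out = τω = 571 × 176.2 = 100610 W
P_in = P_out / η = 100610 / 0.877 = 114721 W
I_L = P_in / (√3·V_L·cosφ) = 114721 / (1.732 × 208 × 0.894) = 356 A

356 A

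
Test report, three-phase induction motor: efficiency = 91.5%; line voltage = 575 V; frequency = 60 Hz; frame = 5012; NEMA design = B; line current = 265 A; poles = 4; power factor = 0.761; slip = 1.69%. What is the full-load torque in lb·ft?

731 lb·ft

P_in = √3·V·I·cosφ = 1.732 × 575 × 265 × 0.761 = 200838 W
P_out = η·P_in = 0.915 × 200838 = 183767 W
n_s = 120×60/4 = 1800 rpm; n = 1800×(1−0.0169) = 1770 rpm
ω = 2π×1770/60 = 185.4 rad/s
τ = P_out/ω = 183767/185.4 = 991.2 N·m
In lb·ft: 991.2/1.356 = 731 lb·ft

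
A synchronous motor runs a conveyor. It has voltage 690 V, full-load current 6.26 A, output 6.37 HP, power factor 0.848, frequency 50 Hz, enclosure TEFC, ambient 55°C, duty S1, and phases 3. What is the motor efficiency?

74.9 %

P_out = 6.37 × 746 = 4752 W
P_in = √3·V_L·I_L·cosφ = 1.732 × 690 × 6.26 × 0.848 = 6344 W
η = P_out / P_in = 4752 / 6344 = 0.749 = 74.9%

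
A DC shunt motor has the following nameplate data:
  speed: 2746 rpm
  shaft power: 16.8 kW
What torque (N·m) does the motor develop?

ω = 2π × 2746/60 = 287.6 rad/s
τ = P/ω = 16800/287.6 = 58.4 N·m

58.4 N·m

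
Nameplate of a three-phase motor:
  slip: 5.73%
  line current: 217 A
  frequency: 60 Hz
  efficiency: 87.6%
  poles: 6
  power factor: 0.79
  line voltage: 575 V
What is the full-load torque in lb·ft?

P_in = √3·V·I·cosφ = 1.732 × 575 × 217 × 0.79 = 170727 W
P_out = η·P_in = 0.876 × 170727 = 149557 W
n_s = 120×60/6 = 1200 rpm; n = 1200×(1−0.0573) = 1131 rpm
ω = 2π×1131/60 = 118.4 rad/s
τ = P_out/ω = 149557/118.4 = 1263 N·m
In lb·ft: 1263/1.356 = 931 lb·ft

931 lb·ft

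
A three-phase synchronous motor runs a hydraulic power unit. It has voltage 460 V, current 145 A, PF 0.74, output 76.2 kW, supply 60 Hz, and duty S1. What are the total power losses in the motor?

P_in = √3·V·I·cosφ = 1.732×460×145×0.74 = 85488 W
P_out = 76200 W
Losses = P_in − P_out = 85488 − 76200 = 9288 W

9.29 kW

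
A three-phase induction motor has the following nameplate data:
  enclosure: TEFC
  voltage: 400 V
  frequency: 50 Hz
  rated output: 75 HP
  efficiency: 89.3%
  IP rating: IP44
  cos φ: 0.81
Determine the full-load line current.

P_out = 75 × 746 = 55950 W
P_in = P_out / η = 55950 / 0.893 = 62654 W
I_L = P_in / (√3·V_L·cosφ) = 62654 / (1.732 × 400 × 0.81) = 112 A

112 A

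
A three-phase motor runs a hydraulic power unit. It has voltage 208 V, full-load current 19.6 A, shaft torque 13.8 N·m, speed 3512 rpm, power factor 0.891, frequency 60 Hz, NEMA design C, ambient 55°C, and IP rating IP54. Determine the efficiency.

80.7 %

ω = 2π × 3512/60 = 367.8 rad/s; P_out = τω = 13.8 × 367.8 = 5076 W
P_in = √3·V_L·I_L·cosφ = 1.732 × 208 × 19.6 × 0.891 = 6291 W
η = P_out / P_in = 5076 / 6291 = 0.807 = 80.7%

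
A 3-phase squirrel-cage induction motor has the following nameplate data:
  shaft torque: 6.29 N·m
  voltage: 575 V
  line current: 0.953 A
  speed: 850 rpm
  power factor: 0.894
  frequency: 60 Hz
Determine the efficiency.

ω = 2π × 850/60 = 89.01 rad/s; P_out = τω = 6.29 × 89.01 = 560 W
P_in = √3·V_L·I_L·cosφ = 1.732 × 575 × 0.953 × 0.894 = 848 W
η = P_out / P_in = 560 / 848 = 0.660 = 66.0%

66.0 %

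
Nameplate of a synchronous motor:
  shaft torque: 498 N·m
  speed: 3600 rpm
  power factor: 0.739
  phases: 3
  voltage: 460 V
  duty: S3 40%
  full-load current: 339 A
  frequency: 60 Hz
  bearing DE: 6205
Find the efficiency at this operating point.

94.1 %

ω = 2π × 3600/60 = 377 rad/s; P_out = τω = 498 × 377 = 187746 W
P_in = √3·V_L·I_L·cosφ = 1.732 × 460 × 339 × 0.739 = 199595 W
η = P_out / P_in = 187746 / 199595 = 0.941 = 94.1%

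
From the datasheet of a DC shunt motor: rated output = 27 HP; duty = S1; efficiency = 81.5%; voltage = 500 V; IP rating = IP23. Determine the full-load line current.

49.4 A

P_out = 27 × 746 = 20142 W
P_in = P_out / η = 20142 / 0.815 = 24714 W
I = P_in / V = 24714 / 500 = 49.4 A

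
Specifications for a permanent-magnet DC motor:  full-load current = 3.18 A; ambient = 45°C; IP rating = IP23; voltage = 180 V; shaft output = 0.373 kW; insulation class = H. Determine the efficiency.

P_out = 0.373 kW = 373 W
P_in = V·I = 180 × 3.18 = 572 W
η = P_out / P_in = 373 / 572 = 0.652 = 65.2%

65.2 %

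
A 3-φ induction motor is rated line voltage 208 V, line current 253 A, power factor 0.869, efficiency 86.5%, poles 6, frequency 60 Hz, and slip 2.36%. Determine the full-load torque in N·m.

558 N·m

P_in = √3·V·I·cosφ = 1.732 × 208 × 253 × 0.869 = 79205 W
P_out = η·P_in = 0.865 × 79205 = 68512 W
n_s = 120×60/6 = 1200 rpm; n = 1200×(1−0.0236) = 1172 rpm
ω = 2π×1172/60 = 122.7 rad/s
τ = P_out/ω = 68512/122.7 = 558 N·m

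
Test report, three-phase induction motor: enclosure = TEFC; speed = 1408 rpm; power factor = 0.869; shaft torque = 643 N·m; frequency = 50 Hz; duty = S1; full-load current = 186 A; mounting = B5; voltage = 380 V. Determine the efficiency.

89.1 %

ω = 2π × 1408/60 = 147.4 rad/s; P_out = τω = 643 × 147.4 = 94778 W
P_in = √3·V_L·I_L·cosφ = 1.732 × 380 × 186 × 0.869 = 106381 W
η = P_out / P_in = 94778 / 106381 = 0.891 = 89.1%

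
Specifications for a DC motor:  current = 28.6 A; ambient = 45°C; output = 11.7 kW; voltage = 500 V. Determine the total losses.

2.6 kW

P_in = V·I = 500×28.6 = 14300 W
P_out = 11700 W
Losses = P_in − P_out = 14300 − 11700 = 2600 W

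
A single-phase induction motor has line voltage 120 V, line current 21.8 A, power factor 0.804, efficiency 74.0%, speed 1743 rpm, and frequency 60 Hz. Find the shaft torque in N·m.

8.53 N·m

P_in = V·I·cosφ = 120 × 21.8 × 0.804 = 2103 W
P_out = η·P_in = 0.74 × 2103 = 1556 W
n = 1743 rpm
ω = 2π×1743/60 = 182.5 rad/s
τ = P_out/ω = 1556/182.5 = 8.53 N·m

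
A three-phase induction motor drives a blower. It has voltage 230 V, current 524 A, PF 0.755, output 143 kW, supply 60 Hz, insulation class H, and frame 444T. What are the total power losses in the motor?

14.6 kW

P_in = √3·V·I·cosφ = 1.732×230×524×0.755 = 157599 W
P_out = 143000 W
Losses = P_in − P_out = 157599 − 143000 = 14599 W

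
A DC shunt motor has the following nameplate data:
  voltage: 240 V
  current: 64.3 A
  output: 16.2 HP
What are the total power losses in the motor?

P_in = V·I = 240×64.3 = 15432 W
P_out = 16.2×746 = 12085 W
Losses = P_in − P_out = 15432 − 12085 = 3347 W

3350 W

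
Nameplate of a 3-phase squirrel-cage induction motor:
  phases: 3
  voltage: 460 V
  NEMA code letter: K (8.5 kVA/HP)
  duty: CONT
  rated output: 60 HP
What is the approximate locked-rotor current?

S_LR = 8.5 × 60 = 510 kVA
I_LR = S_LR/(√3·V_L) = 510000/(1.732×460) = 640 A

640 A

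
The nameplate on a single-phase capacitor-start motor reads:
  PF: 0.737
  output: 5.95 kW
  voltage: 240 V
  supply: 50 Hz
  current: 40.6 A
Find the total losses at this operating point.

1.23 kW

P_in = V·I·cosφ = 240×40.6×0.737 = 7181 W
P_out = 5950 W
Losses = P_in − P_out = 7181 − 5950 = 1231 W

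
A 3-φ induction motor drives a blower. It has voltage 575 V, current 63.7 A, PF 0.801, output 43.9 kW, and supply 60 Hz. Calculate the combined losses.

6920 W

P_in = √3·V·I·cosφ = 1.732×575×63.7×0.801 = 50815 W
P_out = 43900 W
Losses = P_in − P_out = 50815 − 43900 = 6915 W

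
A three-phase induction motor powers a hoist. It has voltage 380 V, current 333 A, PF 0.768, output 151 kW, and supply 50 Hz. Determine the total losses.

P_in = √3·V·I·cosφ = 1.732×380×333×0.768 = 168320 W
P_out = 151000 W
Losses = P_in − P_out = 168320 − 151000 = 17320 W

17300 W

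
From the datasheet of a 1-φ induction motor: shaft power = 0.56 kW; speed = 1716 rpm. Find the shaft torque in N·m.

3.12 N·m

ω = 2π × 1716/60 = 179.7 rad/s
τ = P/ω = 560/179.7 = 3.12 N·m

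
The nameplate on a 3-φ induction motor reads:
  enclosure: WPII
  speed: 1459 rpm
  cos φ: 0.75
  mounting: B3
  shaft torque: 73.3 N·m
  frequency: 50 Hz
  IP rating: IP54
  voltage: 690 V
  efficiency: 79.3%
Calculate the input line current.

15.8 A

ω = 2π×1459/60 = 152.8 rad/s; P_out = τω = 73.3 × 152.8 = 11200 W
P_in = P_out / η = 11200 / 0.793 = 14124 W
I_L = P_in / (√3·V_L·cosφ) = 14124 / (1.732 × 690 × 0.75) = 15.8 A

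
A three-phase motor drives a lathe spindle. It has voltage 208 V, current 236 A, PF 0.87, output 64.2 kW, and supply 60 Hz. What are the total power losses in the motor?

9770 W

P_in = √3·V·I·cosφ = 1.732×208×236×0.87 = 73968 W
P_out = 64200 W
Losses = P_in − P_out = 73968 − 64200 = 9768 W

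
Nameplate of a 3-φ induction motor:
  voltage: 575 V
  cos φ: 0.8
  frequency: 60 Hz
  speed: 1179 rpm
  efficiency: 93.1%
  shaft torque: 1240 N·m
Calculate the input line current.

206 A

ω = 2π×1179/60 = 123.5 rad/s; P_out = τω = 1240 × 123.5 = 153140 W
P_in = P_out / η = 153140 / 0.931 = 164490 W
I_L = P_in / (√3·V_L·cosφ) = 164490 / (1.732 × 575 × 0.8) = 206 A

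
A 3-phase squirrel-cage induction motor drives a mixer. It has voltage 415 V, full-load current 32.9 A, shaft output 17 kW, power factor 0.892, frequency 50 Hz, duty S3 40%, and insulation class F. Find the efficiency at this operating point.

80.6 %

P_out = 17 kW = 17000 W
P_in = √3·V_L·I_L·cosφ = 1.732 × 415 × 32.9 × 0.892 = 21094 W
η = P_out / P_in = 17000 / 21094 = 0.806 = 80.6%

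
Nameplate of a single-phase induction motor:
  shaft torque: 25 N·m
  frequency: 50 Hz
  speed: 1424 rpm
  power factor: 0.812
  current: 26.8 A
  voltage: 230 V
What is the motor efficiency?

ω = 2π × 1424/60 = 149.1 rad/s; P_out = τω = 25 × 149.1 = 3728 W
P_in = V·I·cosφ = 230 × 26.8 × 0.812 = 5005 W
η = P_out / P_in = 3728 / 5005 = 0.745 = 74.5%

74.5 %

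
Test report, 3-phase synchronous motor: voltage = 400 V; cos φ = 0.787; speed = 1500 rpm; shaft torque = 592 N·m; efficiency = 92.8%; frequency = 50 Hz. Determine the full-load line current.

184 A

ω = 2π×1500/60 = 157.1 rad/s; P_out = τω = 592 × 157.1 = 93003 W
P_in = P_out / η = 93003 / 0.928 = 100219 W
I_L = P_in / (√3·V_L·cosφ) = 100219 / (1.732 × 400 × 0.787) = 184 A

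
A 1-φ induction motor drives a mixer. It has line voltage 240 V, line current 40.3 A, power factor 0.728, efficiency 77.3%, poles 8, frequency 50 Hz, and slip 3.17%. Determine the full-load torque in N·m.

71.6 N·m

P_in = V·I·cosφ = 240 × 40.3 × 0.728 = 7041 W
P_out = η·P_in = 0.773 × 7041 = 5443 W
n_s = 120×50/8 = 750 rpm; n = 750×(1−0.0317) = 726 rpm
ω = 2π×726/60 = 76.03 rad/s
τ = P_out/ω = 5443/76.03 = 71.6 N·m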